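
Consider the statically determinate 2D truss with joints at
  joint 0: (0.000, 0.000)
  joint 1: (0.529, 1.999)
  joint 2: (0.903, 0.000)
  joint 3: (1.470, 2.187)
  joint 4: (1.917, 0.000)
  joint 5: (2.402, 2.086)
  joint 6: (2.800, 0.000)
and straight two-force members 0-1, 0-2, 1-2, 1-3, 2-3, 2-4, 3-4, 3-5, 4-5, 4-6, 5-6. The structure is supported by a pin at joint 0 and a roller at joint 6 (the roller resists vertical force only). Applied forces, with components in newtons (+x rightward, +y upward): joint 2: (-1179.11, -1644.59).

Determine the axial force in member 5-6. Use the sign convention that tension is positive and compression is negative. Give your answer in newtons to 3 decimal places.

N=7 nodes, M=11 members, R=3 reactions → 2N=14, M+R=14
member 0 (0-1): L=2.0678, (cx,cy)=(0.2558,0.9667)
member 1 (0-2): L=0.9030, (cx,cy)=(1.0000,0.0000)
member 2 (1-2): L=2.0337, (cx,cy)=(0.1839,-0.9829)
member 3 (1-3): L=0.9596, (cx,cy)=(0.9806,0.1959)
member 4 (2-3): L=2.2593, (cx,cy)=(0.2510,0.9680)
member 5 (2-4): L=1.0140, (cx,cy)=(1.0000,0.0000)
member 6 (3-4): L=2.2322, (cx,cy)=(0.2002,-0.9797)
member 7 (3-5): L=0.9375, (cx,cy)=(0.9942,-0.1077)
member 8 (4-5): L=2.1416, (cx,cy)=(0.2265,0.9740)
member 9 (4-6): L=0.8830, (cx,cy)=(1.0000,0.0000)
member 10 (5-6): L=2.1236, (cx,cy)=(0.1874,-0.9823)
solve A·x = −loads:
  F[0-1] = -1152.5638 N (compression)
  F[0-2] = -884.2541 N (compression)
  F[1-2] = +1034.9277 N (tension)
  F[1-3] = -494.7700 N (compression)
  F[2-3] = +648.0532 N (tension)
  F[2-4] = +322.5449 N (tension)
  F[3-4] = -517.1228 N (compression)
  F[3-5] = -220.2734 N (compression)
  F[4-5] = +520.1622 N (tension)
  F[4-6] = +101.1943 N (tension)
  F[5-6] = -539.9477 N (compression)
  Rx@0 = +1179.1100 N
  Ry@0 = +1114.2097 N
  Ry@6 = +530.3803 N

-539.948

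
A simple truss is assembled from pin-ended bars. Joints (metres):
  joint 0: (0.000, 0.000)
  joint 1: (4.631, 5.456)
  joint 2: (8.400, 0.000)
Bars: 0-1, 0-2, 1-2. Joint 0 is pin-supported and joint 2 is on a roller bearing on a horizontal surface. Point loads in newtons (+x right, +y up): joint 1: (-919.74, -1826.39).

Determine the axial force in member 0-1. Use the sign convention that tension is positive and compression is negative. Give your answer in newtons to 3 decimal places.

-1858.457

N=3 nodes, M=3 members, R=3 reactions → 2N=6, M+R=6
member 0 (0-1): L=7.1564, (cx,cy)=(0.6471,0.7624)
member 1 (0-2): L=8.4000, (cx,cy)=(1.0000,0.0000)
member 2 (1-2): L=6.6312, (cx,cy)=(0.5684,-0.8228)
solve A·x = −loads:
  F[0-1] = -1858.4569 N (compression)
  F[0-2] = +282.8913 N (tension)
  F[1-2] = -497.7234 N (compression)
  Rx@0 = +919.7400 N
  Ry@0 = +1416.8768 N
  Ry@2 = +409.5132 N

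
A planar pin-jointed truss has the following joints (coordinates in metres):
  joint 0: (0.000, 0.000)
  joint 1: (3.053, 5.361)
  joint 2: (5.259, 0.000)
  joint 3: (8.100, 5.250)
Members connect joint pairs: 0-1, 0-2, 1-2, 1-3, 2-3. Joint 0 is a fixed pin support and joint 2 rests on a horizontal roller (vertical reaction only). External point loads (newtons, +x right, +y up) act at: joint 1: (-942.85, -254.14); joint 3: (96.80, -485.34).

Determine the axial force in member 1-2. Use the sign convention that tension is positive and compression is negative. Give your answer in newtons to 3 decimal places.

483.328

N=4 nodes, M=5 members, R=3 reactions → 2N=8, M+R=8
member 0 (0-1): L=6.1694, (cx,cy)=(0.4949,0.8690)
member 1 (0-2): L=5.2590, (cx,cy)=(1.0000,0.0000)
member 2 (1-2): L=5.7971, (cx,cy)=(0.3805,-0.9248)
member 3 (1-3): L=5.0482, (cx,cy)=(0.9998,-0.0220)
member 4 (2-3): L=5.9694, (cx,cy)=(0.4759,0.8795)
solve A·x = −loads:
  F[0-1] = -815.8140 N (compression)
  F[0-2] = -442.3329 N (compression)
  F[1-2] = +483.3280 N (tension)
  F[1-3] = +355.2966 N (tension)
  F[2-3] = -542.9630 N (compression)
  Rx@0 = +846.0500 N
  Ry@0 = +708.9182 N
  Ry@2 = +30.5618 N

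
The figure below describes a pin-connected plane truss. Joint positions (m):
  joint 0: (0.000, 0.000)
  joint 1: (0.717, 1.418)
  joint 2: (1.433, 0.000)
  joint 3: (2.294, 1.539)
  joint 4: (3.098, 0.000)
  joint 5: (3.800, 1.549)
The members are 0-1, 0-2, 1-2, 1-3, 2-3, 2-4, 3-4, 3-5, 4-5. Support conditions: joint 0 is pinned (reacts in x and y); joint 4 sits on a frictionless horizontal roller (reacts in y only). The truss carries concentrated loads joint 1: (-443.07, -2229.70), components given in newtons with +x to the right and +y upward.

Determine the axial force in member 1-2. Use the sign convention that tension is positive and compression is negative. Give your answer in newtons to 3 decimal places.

-381.344

N=6 nodes, M=9 members, R=3 reactions → 2N=12, M+R=12
member 0 (0-1): L=1.5890, (cx,cy)=(0.4512,0.8924)
member 1 (0-2): L=1.4330, (cx,cy)=(1.0000,0.0000)
member 2 (1-2): L=1.5885, (cx,cy)=(0.4507,-0.8927)
member 3 (1-3): L=1.5816, (cx,cy)=(0.9971,0.0765)
member 4 (2-3): L=1.7635, (cx,cy)=(0.4882,0.8727)
member 5 (2-4): L=1.6650, (cx,cy)=(1.0000,0.0000)
member 6 (3-4): L=1.7364, (cx,cy)=(0.4630,-0.8863)
member 7 (3-5): L=1.5060, (cx,cy)=(1.0000,0.0066)
member 8 (4-5): L=1.7006, (cx,cy)=(0.4128,0.9108)
solve A·x = −loads:
  F[0-1] = -2147.5231 N (compression)
  F[0-2] = +525.9715 N (tension)
  F[1-2] = -381.3440 N (compression)
  F[1-3] = -355.1270 N (compression)
  F[2-3] = +390.0609 N (tension)
  F[2-4] = +163.6426 N (tension)
  F[3-4] = -353.4106 N (compression)
  F[3-5] = -0.0000 N (compression)
  F[4-5] = +0.0000 N (tension)
  Rx@0 = +443.0700 N
  Ry@0 = +1916.4587 N
  Ry@4 = +313.2413 N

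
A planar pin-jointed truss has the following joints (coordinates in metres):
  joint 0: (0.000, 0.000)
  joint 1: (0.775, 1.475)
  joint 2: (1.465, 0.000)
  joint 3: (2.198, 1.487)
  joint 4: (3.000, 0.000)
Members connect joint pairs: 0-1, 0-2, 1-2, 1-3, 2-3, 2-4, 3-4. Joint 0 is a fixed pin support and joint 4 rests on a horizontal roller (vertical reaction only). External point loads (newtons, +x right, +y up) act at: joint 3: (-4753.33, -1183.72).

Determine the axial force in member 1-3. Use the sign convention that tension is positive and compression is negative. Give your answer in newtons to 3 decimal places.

N=5 nodes, M=7 members, R=3 reactions → 2N=10, M+R=10
member 0 (0-1): L=1.6662, (cx,cy)=(0.4651,0.8852)
member 1 (0-2): L=1.4650, (cx,cy)=(1.0000,0.0000)
member 2 (1-2): L=1.6284, (cx,cy)=(0.4237,-0.9058)
member 3 (1-3): L=1.4231, (cx,cy)=(1.0000,0.0084)
member 4 (2-3): L=1.6578, (cx,cy)=(0.4421,0.8969)
member 5 (2-4): L=1.5350, (cx,cy)=(1.0000,0.0000)
member 6 (3-4): L=1.6895, (cx,cy)=(0.4747,-0.8801)
solve A·x = −loads:
  F[0-1] = -3018.9605 N (compression)
  F[0-2] = -3349.1272 N (compression)
  F[1-2] = +2925.8627 N (tension)
  F[1-3] = -2644.0602 N (compression)
  F[2-3] = -2954.7131 N (compression)
  F[2-4] = -802.9681 N (compression)
  F[3-4] = +1691.5285 N (tension)
  Rx@0 = +4753.3300 N
  Ry@0 = +2672.5150 N
  Ry@4 = -1488.7950 N

-2644.060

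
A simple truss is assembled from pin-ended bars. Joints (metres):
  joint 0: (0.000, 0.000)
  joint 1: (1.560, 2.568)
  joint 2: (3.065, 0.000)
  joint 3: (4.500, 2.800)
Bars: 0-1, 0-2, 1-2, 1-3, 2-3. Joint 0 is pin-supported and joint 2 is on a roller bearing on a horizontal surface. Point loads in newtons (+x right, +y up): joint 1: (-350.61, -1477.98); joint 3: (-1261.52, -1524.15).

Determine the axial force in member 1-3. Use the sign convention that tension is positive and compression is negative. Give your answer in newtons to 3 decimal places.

N=4 nodes, M=5 members, R=3 reactions → 2N=8, M+R=8
member 0 (0-1): L=3.0047, (cx,cy)=(0.5192,0.8547)
member 1 (0-2): L=3.0650, (cx,cy)=(1.0000,0.0000)
member 2 (1-2): L=2.9765, (cx,cy)=(0.5056,-0.8628)
member 3 (1-3): L=2.9491, (cx,cy)=(0.9969,0.0787)
member 4 (2-3): L=3.1463, (cx,cy)=(0.4561,0.8899)
solve A·x = −loads:
  F[0-1] = -1706.3432 N (compression)
  F[0-2] = -726.2195 N (compression)
  F[1-2] = -68.5496 N (compression)
  F[1-3] = -502.1964 N (compression)
  F[2-3] = -1668.2641 N (compression)
  Rx@0 = +1612.1300 N
  Ry@0 = +1458.3449 N
  Ry@2 = +1543.7851 N

-502.196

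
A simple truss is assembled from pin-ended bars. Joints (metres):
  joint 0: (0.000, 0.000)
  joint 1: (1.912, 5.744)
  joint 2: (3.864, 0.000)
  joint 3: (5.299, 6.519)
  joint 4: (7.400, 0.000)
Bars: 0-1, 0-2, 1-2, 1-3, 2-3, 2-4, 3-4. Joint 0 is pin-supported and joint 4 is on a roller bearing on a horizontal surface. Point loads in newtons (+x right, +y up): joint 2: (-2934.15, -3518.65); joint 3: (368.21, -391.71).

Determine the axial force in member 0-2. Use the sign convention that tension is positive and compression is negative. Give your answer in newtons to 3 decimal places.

-2077.227

N=5 nodes, M=7 members, R=3 reactions → 2N=10, M+R=10
member 0 (0-1): L=6.0539, (cx,cy)=(0.3158,0.9488)
member 1 (0-2): L=3.8640, (cx,cy)=(1.0000,0.0000)
member 2 (1-2): L=6.0666, (cx,cy)=(0.3218,-0.9468)
member 3 (1-3): L=3.4745, (cx,cy)=(0.9748,0.2231)
member 4 (2-3): L=6.6751, (cx,cy)=(0.2150,0.9766)
member 5 (2-4): L=3.5360, (cx,cy)=(1.0000,0.0000)
member 6 (3-4): L=6.8492, (cx,cy)=(0.3068,-0.9518)
solve A·x = −loads:
  F[0-1] = -1547.3873 N (compression)
  F[0-2] = -2077.2266 N (compression)
  F[1-2] = +1329.1842 N (tension)
  F[1-3] = -940.0765 N (compression)
  F[2-3] = +2314.2610 N (tension)
  F[2-4] = +787.0854 N (tension)
  F[3-4] = -2565.8766 N (compression)
  Rx@0 = +2565.9400 N
  Ry@0 = +1468.1849 N
  Ry@4 = +2442.1751 N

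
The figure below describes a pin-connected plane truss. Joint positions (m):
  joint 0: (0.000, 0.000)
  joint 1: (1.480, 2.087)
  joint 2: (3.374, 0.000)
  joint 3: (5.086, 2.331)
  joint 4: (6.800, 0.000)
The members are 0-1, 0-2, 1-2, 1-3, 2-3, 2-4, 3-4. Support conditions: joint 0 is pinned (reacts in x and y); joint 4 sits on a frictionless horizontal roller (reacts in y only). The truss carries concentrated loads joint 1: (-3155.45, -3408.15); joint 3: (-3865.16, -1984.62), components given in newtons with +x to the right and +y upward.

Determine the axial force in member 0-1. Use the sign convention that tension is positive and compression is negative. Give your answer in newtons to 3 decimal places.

N=5 nodes, M=7 members, R=3 reactions → 2N=10, M+R=10
member 0 (0-1): L=2.5585, (cx,cy)=(0.5785,0.8157)
member 1 (0-2): L=3.3740, (cx,cy)=(1.0000,0.0000)
member 2 (1-2): L=2.8183, (cx,cy)=(0.6720,-0.7405)
member 3 (1-3): L=3.6142, (cx,cy)=(0.9977,0.0675)
member 4 (2-3): L=2.8921, (cx,cy)=(0.5919,0.8060)
member 5 (2-4): L=3.4260, (cx,cy)=(1.0000,0.0000)
member 6 (3-4): L=2.8933, (cx,cy)=(0.5924,-0.8056)
solve A·x = −loads:
  F[0-1] = -6693.5797 N (compression)
  F[0-2] = -3148.6293 N (compression)
  F[1-2] = +2548.8607 N (tension)
  F[1-3] = -2435.0141 N (compression)
  F[2-3] = -2341.8520 N (compression)
  F[2-4] = -49.4464 N (compression)
  F[3-4] = +83.4684 N (tension)
  Rx@0 = +7020.6100 N
  Ry@0 = +5460.0160 N
  Ry@4 = -67.2460 N

-6693.580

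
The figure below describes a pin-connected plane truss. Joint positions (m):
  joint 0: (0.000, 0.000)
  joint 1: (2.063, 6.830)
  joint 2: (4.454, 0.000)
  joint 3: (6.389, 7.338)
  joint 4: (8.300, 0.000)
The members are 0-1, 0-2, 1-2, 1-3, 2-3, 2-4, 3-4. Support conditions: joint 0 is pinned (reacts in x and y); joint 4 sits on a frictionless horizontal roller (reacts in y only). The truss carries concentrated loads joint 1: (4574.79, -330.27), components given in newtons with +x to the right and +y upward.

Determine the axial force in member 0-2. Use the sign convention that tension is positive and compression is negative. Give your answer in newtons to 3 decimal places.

3512.669

N=5 nodes, M=7 members, R=3 reactions → 2N=10, M+R=10
member 0 (0-1): L=7.1348, (cx,cy)=(0.2891,0.9573)
member 1 (0-2): L=4.4540, (cx,cy)=(1.0000,0.0000)
member 2 (1-2): L=7.2364, (cx,cy)=(0.3304,-0.9438)
member 3 (1-3): L=4.3557, (cx,cy)=(0.9932,0.1166)
member 4 (2-3): L=7.5888, (cx,cy)=(0.2550,0.9669)
member 5 (2-4): L=3.8460, (cx,cy)=(1.0000,0.0000)
member 6 (3-4): L=7.5828, (cx,cy)=(0.2520,-0.9677)
solve A·x = −loads:
  F[0-1] = +3673.2821 N (tension)
  F[0-2] = +3512.6694 N (tension)
  F[1-2] = -4334.3955 N (compression)
  F[1-3] = -2094.8290 N (compression)
  F[2-3] = +4230.8054 N (tension)
  F[2-4] = +1001.7635 N (tension)
  F[3-4] = -3974.9486 N (compression)
  Rx@0 = -4574.7900 N
  Ry@0 = -3516.3761 N
  Ry@4 = +3846.6461 N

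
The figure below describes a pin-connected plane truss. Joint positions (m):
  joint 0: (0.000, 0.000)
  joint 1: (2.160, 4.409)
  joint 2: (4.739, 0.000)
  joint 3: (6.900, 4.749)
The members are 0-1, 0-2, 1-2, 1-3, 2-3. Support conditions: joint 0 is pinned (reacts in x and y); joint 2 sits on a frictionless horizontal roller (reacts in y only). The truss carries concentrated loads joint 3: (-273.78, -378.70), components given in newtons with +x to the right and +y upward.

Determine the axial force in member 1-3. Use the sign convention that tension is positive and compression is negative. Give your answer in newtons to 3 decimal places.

-105.148

N=4 nodes, M=5 members, R=3 reactions → 2N=8, M+R=8
member 0 (0-1): L=4.9097, (cx,cy)=(0.4399,0.8980)
member 1 (0-2): L=4.7390, (cx,cy)=(1.0000,0.0000)
member 2 (1-2): L=5.1079, (cx,cy)=(0.5049,-0.8632)
member 3 (1-3): L=4.7522, (cx,cy)=(0.9974,0.0715)
member 4 (2-3): L=5.2176, (cx,cy)=(0.4142,0.9102)
solve A·x = −loads:
  F[0-1] = -113.2145 N (compression)
  F[0-2] = -223.9715 N (compression)
  F[1-2] = +109.0698 N (tension)
  F[1-3] = -105.1479 N (compression)
  F[2-3] = -407.7992 N (compression)
  Rx@0 = +273.7800 N
  Ry@0 = +101.6692 N
  Ry@2 = +277.0308 N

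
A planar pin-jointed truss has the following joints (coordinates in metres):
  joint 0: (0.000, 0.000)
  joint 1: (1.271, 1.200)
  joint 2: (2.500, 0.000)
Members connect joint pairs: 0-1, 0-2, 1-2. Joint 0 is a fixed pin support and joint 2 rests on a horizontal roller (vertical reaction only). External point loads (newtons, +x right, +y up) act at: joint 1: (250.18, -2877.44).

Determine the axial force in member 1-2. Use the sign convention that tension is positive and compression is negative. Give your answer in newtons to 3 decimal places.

N=3 nodes, M=3 members, R=3 reactions → 2N=6, M+R=6
member 0 (0-1): L=1.7480, (cx,cy)=(0.7271,0.6865)
member 1 (0-2): L=2.5000, (cx,cy)=(1.0000,0.0000)
member 2 (1-2): L=1.7177, (cx,cy)=(0.7155,-0.6986)
solve A·x = −loads:
  F[0-1] = -1885.5818 N (compression)
  F[0-2] = +1621.2322 N (tension)
  F[1-2] = -2265.8794 N (compression)
  Rx@0 = -250.1800 N
  Ry@0 = +1294.4631 N
  Ry@2 = +1582.9769 N

-2265.879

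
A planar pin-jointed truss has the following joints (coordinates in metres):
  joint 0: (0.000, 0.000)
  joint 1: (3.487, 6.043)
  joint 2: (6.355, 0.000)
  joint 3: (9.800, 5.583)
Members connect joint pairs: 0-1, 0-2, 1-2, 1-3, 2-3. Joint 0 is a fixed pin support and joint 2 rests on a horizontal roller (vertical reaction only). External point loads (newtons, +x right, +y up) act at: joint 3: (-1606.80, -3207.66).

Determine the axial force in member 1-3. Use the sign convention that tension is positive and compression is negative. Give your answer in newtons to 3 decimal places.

N=4 nodes, M=5 members, R=3 reactions → 2N=8, M+R=8
member 0 (0-1): L=6.9769, (cx,cy)=(0.4998,0.8661)
member 1 (0-2): L=6.3550, (cx,cy)=(1.0000,0.0000)
member 2 (1-2): L=6.6890, (cx,cy)=(0.4288,-0.9034)
member 3 (1-3): L=6.3297, (cx,cy)=(0.9974,-0.0727)
member 4 (2-3): L=6.5603, (cx,cy)=(0.5251,0.8510)
solve A·x = −loads:
  F[0-1] = +377.8146 N (tension)
  F[0-2] = -1795.6290 N (compression)
  F[1-2] = -390.9776 N (compression)
  F[1-3] = +357.4100 N (tension)
  F[2-3] = -3738.6542 N (compression)
  Rx@0 = +1606.8000 N
  Ry@0 = -327.2422 N
  Ry@2 = +3534.9022 N

357.410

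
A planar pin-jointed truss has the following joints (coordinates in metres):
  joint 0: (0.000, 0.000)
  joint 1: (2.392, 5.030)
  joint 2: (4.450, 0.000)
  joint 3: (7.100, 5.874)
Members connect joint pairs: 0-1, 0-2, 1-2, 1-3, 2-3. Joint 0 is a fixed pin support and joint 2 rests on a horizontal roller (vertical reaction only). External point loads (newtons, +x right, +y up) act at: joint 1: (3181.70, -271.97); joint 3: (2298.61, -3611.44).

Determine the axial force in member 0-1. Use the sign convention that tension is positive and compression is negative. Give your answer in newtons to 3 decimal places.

9584.262

N=4 nodes, M=5 members, R=3 reactions → 2N=8, M+R=8
member 0 (0-1): L=5.5698, (cx,cy)=(0.4295,0.9031)
member 1 (0-2): L=4.4500, (cx,cy)=(1.0000,0.0000)
member 2 (1-2): L=5.4347, (cx,cy)=(0.3787,-0.9255)
member 3 (1-3): L=4.7831, (cx,cy)=(0.9843,0.1765)
member 4 (2-3): L=6.4441, (cx,cy)=(0.4112,0.9115)
solve A·x = −loads:
  F[0-1] = +9584.2615 N (tension)
  F[0-2] = +1364.2567 N (tension)
  F[1-2] = -8817.9542 N (compression)
  F[1-3] = +4341.6262 N (tension)
  F[2-3] = -4802.4066 N (compression)
  Rx@0 = -5480.3100 N
  Ry@0 = -8655.4130 N
  Ry@2 = +12538.8230 N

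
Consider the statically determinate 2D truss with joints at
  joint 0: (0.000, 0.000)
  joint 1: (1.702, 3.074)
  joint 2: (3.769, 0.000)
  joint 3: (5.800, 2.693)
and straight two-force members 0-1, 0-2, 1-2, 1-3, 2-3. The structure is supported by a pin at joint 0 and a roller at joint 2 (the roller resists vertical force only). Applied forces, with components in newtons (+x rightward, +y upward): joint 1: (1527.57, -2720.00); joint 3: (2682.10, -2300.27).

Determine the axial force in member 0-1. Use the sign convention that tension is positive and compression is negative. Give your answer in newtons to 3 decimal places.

3326.408

N=4 nodes, M=5 members, R=3 reactions → 2N=8, M+R=8
member 0 (0-1): L=3.5137, (cx,cy)=(0.4844,0.8749)
member 1 (0-2): L=3.7690, (cx,cy)=(1.0000,0.0000)
member 2 (1-2): L=3.7043, (cx,cy)=(0.5580,-0.8298)
member 3 (1-3): L=4.1157, (cx,cy)=(0.9957,-0.0926)
member 4 (2-3): L=3.3730, (cx,cy)=(0.6021,0.7984)
solve A·x = −loads:
  F[0-1] = +3326.4083 N (tension)
  F[0-2] = +2598.4047 N (tension)
  F[1-2] = -7246.9961 N (compression)
  F[1-3] = +4145.3020 N (tension)
  F[2-3] = -2400.4713 N (compression)
  Rx@0 = -4209.6700 N
  Ry@0 = -2910.1231 N
  Ry@2 = +7930.3931 N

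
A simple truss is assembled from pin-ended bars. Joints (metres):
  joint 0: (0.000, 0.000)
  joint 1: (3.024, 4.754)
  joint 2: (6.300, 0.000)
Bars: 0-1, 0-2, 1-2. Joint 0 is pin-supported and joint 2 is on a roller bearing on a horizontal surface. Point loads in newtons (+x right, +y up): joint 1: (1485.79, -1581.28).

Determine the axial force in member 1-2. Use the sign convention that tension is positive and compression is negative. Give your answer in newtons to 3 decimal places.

N=3 nodes, M=3 members, R=3 reactions → 2N=6, M+R=6
member 0 (0-1): L=5.6343, (cx,cy)=(0.5367,0.8438)
member 1 (0-2): L=6.3000, (cx,cy)=(1.0000,0.0000)
member 2 (1-2): L=5.7734, (cx,cy)=(0.5674,-0.8234)
solve A·x = −loads:
  F[0-1] = +354.2653 N (tension)
  F[0-2] = +1295.6506 N (tension)
  F[1-2] = -2283.3853 N (compression)
  Rx@0 = -1485.7900 N
  Ry@0 = -298.9163 N
  Ry@2 = +1880.1963 N

-2283.385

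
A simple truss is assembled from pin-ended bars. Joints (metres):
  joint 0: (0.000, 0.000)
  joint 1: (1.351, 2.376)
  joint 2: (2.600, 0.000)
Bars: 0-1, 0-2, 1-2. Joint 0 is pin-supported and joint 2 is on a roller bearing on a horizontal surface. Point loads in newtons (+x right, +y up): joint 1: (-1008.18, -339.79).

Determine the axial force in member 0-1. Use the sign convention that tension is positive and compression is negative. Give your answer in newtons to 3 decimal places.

-1247.615

N=3 nodes, M=3 members, R=3 reactions → 2N=6, M+R=6
member 0 (0-1): L=2.7332, (cx,cy)=(0.4943,0.8693)
member 1 (0-2): L=2.6000, (cx,cy)=(1.0000,0.0000)
member 2 (1-2): L=2.6843, (cx,cy)=(0.4653,-0.8852)
solve A·x = −loads:
  F[0-1] = -1247.6154 N (compression)
  F[0-2] = -391.5012 N (compression)
  F[1-2] = +841.3932 N (tension)
  Rx@0 = +1008.1800 N
  Ry@0 = +1084.5513 N
  Ry@2 = -744.7613 N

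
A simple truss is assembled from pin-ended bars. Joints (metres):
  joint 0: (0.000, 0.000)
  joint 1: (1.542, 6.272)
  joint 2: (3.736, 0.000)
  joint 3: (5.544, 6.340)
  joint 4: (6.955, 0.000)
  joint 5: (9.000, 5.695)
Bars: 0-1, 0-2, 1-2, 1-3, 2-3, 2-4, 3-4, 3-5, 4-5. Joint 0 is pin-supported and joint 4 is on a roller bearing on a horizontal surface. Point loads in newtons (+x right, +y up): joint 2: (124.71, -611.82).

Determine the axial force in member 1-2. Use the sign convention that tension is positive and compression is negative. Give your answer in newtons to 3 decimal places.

296.977

N=6 nodes, M=9 members, R=3 reactions → 2N=12, M+R=12
member 0 (0-1): L=6.4588, (cx,cy)=(0.2387,0.9711)
member 1 (0-2): L=3.7360, (cx,cy)=(1.0000,0.0000)
member 2 (1-2): L=6.6447, (cx,cy)=(0.3302,-0.9439)
member 3 (1-3): L=4.0026, (cx,cy)=(0.9999,0.0170)
member 4 (2-3): L=6.5928, (cx,cy)=(0.2742,0.9617)
member 5 (2-4): L=3.2190, (cx,cy)=(1.0000,0.0000)
member 6 (3-4): L=6.4951, (cx,cy)=(0.2172,-0.9761)
member 7 (3-5): L=3.5157, (cx,cy)=(0.9830,-0.1835)
member 8 (4-5): L=6.0510, (cx,cy)=(0.3380,0.9412)
solve A·x = −loads:
  F[0-1] = -291.6027 N (compression)
  F[0-2] = +194.3287 N (tension)
  F[1-2] = +296.9772 N (tension)
  F[1-3] = -167.7016 N (compression)
  F[2-3] = +344.7149 N (tension)
  F[2-4] = +73.1427 N (tension)
  F[3-4] = -336.6906 N (compression)
  F[3-5] = -0.0000 N (compression)
  F[4-5] = +0.0000 N (tension)
  Rx@0 = -124.7100 N
  Ry@0 = +283.1702 N
  Ry@4 = +328.6498 N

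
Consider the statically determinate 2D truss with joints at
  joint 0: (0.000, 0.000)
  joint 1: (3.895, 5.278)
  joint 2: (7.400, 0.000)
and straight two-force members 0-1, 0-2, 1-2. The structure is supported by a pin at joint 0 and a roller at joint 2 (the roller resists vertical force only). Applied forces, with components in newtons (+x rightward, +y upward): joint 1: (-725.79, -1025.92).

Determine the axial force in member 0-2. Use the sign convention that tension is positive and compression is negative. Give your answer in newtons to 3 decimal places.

N=3 nodes, M=3 members, R=3 reactions → 2N=6, M+R=6
member 0 (0-1): L=6.5596, (cx,cy)=(0.5938,0.8046)
member 1 (0-2): L=7.4000, (cx,cy)=(1.0000,0.0000)
member 2 (1-2): L=6.3358, (cx,cy)=(0.5532,-0.8330)
solve A·x = −loads:
  F[0-1] = -1247.2809 N (compression)
  F[0-2] = +14.8286 N (tension)
  F[1-2] = -26.8048 N (compression)
  Rx@0 = +725.7900 N
  Ry@0 = +1003.5904 N
  Ry@2 = +22.3296 N

14.829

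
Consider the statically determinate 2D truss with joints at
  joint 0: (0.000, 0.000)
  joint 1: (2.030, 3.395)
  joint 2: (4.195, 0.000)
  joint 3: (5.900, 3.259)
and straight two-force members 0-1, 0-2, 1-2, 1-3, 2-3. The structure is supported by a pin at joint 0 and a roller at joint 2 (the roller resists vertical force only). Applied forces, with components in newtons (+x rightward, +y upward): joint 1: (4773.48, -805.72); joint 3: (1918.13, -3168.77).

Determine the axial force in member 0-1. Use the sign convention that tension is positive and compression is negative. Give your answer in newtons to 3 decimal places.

N=4 nodes, M=5 members, R=3 reactions → 2N=8, M+R=8
member 0 (0-1): L=3.9556, (cx,cy)=(0.5132,0.8583)
member 1 (0-2): L=4.1950, (cx,cy)=(1.0000,0.0000)
member 2 (1-2): L=4.0266, (cx,cy)=(0.5377,-0.8431)
member 3 (1-3): L=3.8724, (cx,cy)=(0.9994,-0.0351)
member 4 (2-3): L=3.6781, (cx,cy)=(0.4636,0.8861)
solve A·x = −loads:
  F[0-1] = +7253.3966 N (tension)
  F[0-2] = +2969.2107 N (tension)
  F[1-2] = -8485.4541 N (compression)
  F[1-3] = +3513.5351 N (tension)
  F[2-3] = -3436.9613 N (compression)
  Rx@0 = -6691.6100 N
  Ry@0 = -6225.3920 N
  Ry@2 = +10199.8820 N

7253.397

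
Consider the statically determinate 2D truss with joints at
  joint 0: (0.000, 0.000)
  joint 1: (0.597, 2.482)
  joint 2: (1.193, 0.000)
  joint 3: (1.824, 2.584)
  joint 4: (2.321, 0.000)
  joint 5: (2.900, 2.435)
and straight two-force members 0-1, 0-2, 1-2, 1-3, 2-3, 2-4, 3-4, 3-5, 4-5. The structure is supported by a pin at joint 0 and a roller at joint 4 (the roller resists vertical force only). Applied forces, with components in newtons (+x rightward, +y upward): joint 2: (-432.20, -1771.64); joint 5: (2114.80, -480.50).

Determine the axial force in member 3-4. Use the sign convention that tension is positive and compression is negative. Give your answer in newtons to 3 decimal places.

N=6 nodes, M=9 members, R=3 reactions → 2N=12, M+R=12
member 0 (0-1): L=2.5528, (cx,cy)=(0.2339,0.9723)
member 1 (0-2): L=1.1930, (cx,cy)=(1.0000,0.0000)
member 2 (1-2): L=2.5526, (cx,cy)=(0.2335,-0.9724)
member 3 (1-3): L=1.2312, (cx,cy)=(0.9966,0.0828)
member 4 (2-3): L=2.6599, (cx,cy)=(0.2372,0.9715)
member 5 (2-4): L=1.1280, (cx,cy)=(1.0000,0.0000)
member 6 (3-4): L=2.6314, (cx,cy)=(0.1889,-0.9820)
member 7 (3-5): L=1.0863, (cx,cy)=(0.9905,-0.1372)
member 8 (4-5): L=2.5029, (cx,cy)=(0.2313,0.9729)
solve A·x = −loads:
  F[0-1] = +1519.6665 N (tension)
  F[0-2] = +1327.2080 N (tension)
  F[1-2] = -1459.9997 N (compression)
  F[1-3] = +698.6912 N (tension)
  F[2-3] = +3285.0560 N (tension)
  F[2-4] = +639.2148 N (tension)
  F[3-4] = -3613.0272 N (compression)
  F[3-5] = +2178.5899 N (tension)
  F[4-5] = -186.7347 N (compression)
  Rx@0 = -1682.6000 N
  Ry@0 = -1477.5259 N
  Ry@4 = +3729.6659 N

-3613.027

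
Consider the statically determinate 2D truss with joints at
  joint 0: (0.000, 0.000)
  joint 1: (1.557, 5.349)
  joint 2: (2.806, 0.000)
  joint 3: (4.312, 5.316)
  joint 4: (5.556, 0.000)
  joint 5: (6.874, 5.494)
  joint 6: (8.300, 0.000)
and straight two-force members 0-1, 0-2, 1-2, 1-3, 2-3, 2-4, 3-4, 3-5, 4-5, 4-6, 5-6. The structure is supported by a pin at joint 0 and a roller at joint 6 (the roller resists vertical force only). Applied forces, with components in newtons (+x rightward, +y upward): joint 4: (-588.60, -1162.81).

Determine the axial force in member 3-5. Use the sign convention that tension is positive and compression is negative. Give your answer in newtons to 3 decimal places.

-396.309

N=7 nodes, M=11 members, R=3 reactions → 2N=14, M+R=14
member 0 (0-1): L=5.5710, (cx,cy)=(0.2795,0.9602)
member 1 (0-2): L=2.8060, (cx,cy)=(1.0000,0.0000)
member 2 (1-2): L=5.4929, (cx,cy)=(0.2274,-0.9738)
member 3 (1-3): L=2.7552, (cx,cy)=(0.9999,-0.0120)
member 4 (2-3): L=5.5252, (cx,cy)=(0.2726,0.9621)
member 5 (2-4): L=2.7500, (cx,cy)=(1.0000,0.0000)
member 6 (3-4): L=5.4596, (cx,cy)=(0.2279,-0.9737)
member 7 (3-5): L=2.5682, (cx,cy)=(0.9976,0.0693)
member 8 (4-5): L=5.6499, (cx,cy)=(0.2333,0.9724)
member 9 (4-6): L=2.7440, (cx,cy)=(1.0000,0.0000)
member 10 (5-6): L=5.6760, (cx,cy)=(0.2512,-0.9679)
solve A·x = −loads:
  F[0-1] = -400.3828 N (compression)
  F[0-2] = -476.6998 N (compression)
  F[1-2] = +397.2563 N (tension)
  F[1-3] = -202.2448 N (compression)
  F[2-3] = -402.0742 N (compression)
  F[2-4] = -276.7767 N (compression)
  F[3-4] = +366.6031 N (tension)
  F[3-5] = -396.3087 N (compression)
  F[4-5] = +828.7147 N (tension)
  F[4-6] = +202.0337 N (tension)
  F[5-6] = -804.1744 N (compression)
  Rx@0 = +588.6000 N
  Ry@0 = +384.4278 N
  Ry@6 = +778.3822 N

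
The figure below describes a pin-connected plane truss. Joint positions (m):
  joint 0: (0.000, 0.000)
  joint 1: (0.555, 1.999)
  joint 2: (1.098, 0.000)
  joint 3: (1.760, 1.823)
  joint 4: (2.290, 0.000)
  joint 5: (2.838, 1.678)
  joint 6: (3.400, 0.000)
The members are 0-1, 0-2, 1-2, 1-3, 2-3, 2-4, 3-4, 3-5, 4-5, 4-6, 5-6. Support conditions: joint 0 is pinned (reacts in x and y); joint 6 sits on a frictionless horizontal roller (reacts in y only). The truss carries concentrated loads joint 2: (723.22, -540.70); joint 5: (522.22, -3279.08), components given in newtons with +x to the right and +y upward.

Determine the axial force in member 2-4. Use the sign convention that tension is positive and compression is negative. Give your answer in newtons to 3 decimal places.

N=7 nodes, M=11 members, R=3 reactions → 2N=14, M+R=14
member 0 (0-1): L=2.0746, (cx,cy)=(0.2675,0.9636)
member 1 (0-2): L=1.0980, (cx,cy)=(1.0000,0.0000)
member 2 (1-2): L=2.0714, (cx,cy)=(0.2621,-0.9650)
member 3 (1-3): L=1.2178, (cx,cy)=(0.9895,-0.1445)
member 4 (2-3): L=1.9395, (cx,cy)=(0.3413,0.9399)
member 5 (2-4): L=1.1920, (cx,cy)=(1.0000,0.0000)
member 6 (3-4): L=1.8985, (cx,cy)=(0.2792,-0.9602)
member 7 (3-5): L=1.0877, (cx,cy)=(0.9911,-0.1333)
member 8 (4-5): L=1.7652, (cx,cy)=(0.3104,0.9506)
member 9 (4-6): L=1.1100, (cx,cy)=(1.0000,0.0000)
member 10 (5-6): L=1.7696, (cx,cy)=(0.3176,-0.9482)
solve A·x = −loads:
  F[0-1] = -674.9684 N (compression)
  F[0-2] = +1426.0072 N (tension)
  F[1-2] = +730.2352 N (tension)
  F[1-3] = -375.9357 N (compression)
  F[2-3] = -174.4779 N (compression)
  F[2-4] = +953.7632 N (tension)
  F[3-4] = +181.7657 N (tension)
  F[3-5] = -486.6302 N (compression)
  F[4-5] = -183.6109 N (compression)
  F[4-6] = +1061.5077 N (tension)
  F[5-6] = -3342.4504 N (compression)
  Rx@0 = -1245.4400 N
  Ry@0 = +650.3674 N
  Ry@6 = +3169.4126 N

953.763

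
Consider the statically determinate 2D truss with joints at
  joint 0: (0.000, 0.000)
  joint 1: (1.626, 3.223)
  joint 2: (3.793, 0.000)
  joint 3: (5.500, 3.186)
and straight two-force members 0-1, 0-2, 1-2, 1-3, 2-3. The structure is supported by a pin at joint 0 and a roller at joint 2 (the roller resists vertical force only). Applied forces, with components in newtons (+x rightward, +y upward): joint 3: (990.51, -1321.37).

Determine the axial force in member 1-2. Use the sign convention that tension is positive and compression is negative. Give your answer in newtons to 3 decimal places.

N=4 nodes, M=5 members, R=3 reactions → 2N=8, M+R=8
member 0 (0-1): L=3.6099, (cx,cy)=(0.4504,0.8928)
member 1 (0-2): L=3.7930, (cx,cy)=(1.0000,0.0000)
member 2 (1-2): L=3.8838, (cx,cy)=(0.5580,-0.8299)
member 3 (1-3): L=3.8742, (cx,cy)=(1.0000,-0.0096)
member 4 (2-3): L=3.6145, (cx,cy)=(0.4723,0.8815)
solve A·x = −loads:
  F[0-1] = +1597.9416 N (tension)
  F[0-2] = +270.7586 N (tension)
  F[1-2] = -1738.6018 N (compression)
  F[1-3] = +1689.9056 N (tension)
  F[2-3] = -1480.7679 N (compression)
  Rx@0 = -990.5100 N
  Ry@0 = -1426.6658 N
  Ry@2 = +2748.0358 N

-1738.602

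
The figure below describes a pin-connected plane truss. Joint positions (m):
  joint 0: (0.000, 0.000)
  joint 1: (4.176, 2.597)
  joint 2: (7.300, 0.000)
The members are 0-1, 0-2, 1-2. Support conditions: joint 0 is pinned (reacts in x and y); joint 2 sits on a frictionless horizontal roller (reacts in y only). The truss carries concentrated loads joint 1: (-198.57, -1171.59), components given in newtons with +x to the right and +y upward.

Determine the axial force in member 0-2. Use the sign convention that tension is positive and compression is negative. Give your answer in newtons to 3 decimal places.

721.241

N=3 nodes, M=3 members, R=3 reactions → 2N=6, M+R=6
member 0 (0-1): L=4.9177, (cx,cy)=(0.8492,0.5281)
member 1 (0-2): L=7.3000, (cx,cy)=(1.0000,0.0000)
member 2 (1-2): L=4.0625, (cx,cy)=(0.7690,-0.6393)
solve A·x = −loads:
  F[0-1] = -1083.1697 N (compression)
  F[0-2] = +721.2407 N (tension)
  F[1-2] = -937.9096 N (compression)
  Rx@0 = +198.5700 N
  Ry@0 = +572.0183 N
  Ry@2 = +599.5717 N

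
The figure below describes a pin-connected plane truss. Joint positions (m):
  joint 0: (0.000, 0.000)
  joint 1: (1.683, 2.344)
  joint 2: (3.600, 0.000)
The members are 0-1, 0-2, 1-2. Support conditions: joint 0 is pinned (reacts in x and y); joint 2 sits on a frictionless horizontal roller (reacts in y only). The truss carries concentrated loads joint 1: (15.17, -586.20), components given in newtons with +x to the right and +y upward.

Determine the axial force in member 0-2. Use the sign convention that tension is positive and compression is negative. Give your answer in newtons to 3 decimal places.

232.204

N=3 nodes, M=3 members, R=3 reactions → 2N=6, M+R=6
member 0 (0-1): L=2.8856, (cx,cy)=(0.5832,0.8123)
member 1 (0-2): L=3.6000, (cx,cy)=(1.0000,0.0000)
member 2 (1-2): L=3.0281, (cx,cy)=(0.6331,-0.7741)
solve A·x = −loads:
  F[0-1] = -372.1201 N (compression)
  F[0-2] = +232.2039 N (tension)
  F[1-2] = -366.7868 N (compression)
  Rx@0 = -15.1700 N
  Ry@0 = +302.2741 N
  Ry@2 = +283.9259 N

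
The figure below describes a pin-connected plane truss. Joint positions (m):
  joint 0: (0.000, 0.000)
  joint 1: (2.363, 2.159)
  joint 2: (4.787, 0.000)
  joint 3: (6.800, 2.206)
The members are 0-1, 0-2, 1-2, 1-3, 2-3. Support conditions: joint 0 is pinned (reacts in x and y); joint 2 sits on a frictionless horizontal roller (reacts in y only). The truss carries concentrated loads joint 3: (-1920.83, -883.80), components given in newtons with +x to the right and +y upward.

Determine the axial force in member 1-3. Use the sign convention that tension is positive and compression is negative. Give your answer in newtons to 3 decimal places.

-1125.292

N=4 nodes, M=5 members, R=3 reactions → 2N=8, M+R=8
member 0 (0-1): L=3.2008, (cx,cy)=(0.7383,0.6745)
member 1 (0-2): L=4.7870, (cx,cy)=(1.0000,0.0000)
member 2 (1-2): L=3.2461, (cx,cy)=(0.7467,-0.6651)
member 3 (1-3): L=4.4372, (cx,cy)=(0.9999,0.0106)
member 4 (2-3): L=2.9864, (cx,cy)=(0.6741,0.7387)
solve A·x = −loads:
  F[0-1] = -761.3232 N (compression)
  F[0-2] = -1358.7790 N (compression)
  F[1-2] = +754.1759 N (tension)
  F[1-3] = -1125.2921 N (compression)
  F[2-3] = -1180.3207 N (compression)
  Rx@0 = +1920.8300 N
  Ry@0 = +513.5286 N
  Ry@2 = +370.2714 N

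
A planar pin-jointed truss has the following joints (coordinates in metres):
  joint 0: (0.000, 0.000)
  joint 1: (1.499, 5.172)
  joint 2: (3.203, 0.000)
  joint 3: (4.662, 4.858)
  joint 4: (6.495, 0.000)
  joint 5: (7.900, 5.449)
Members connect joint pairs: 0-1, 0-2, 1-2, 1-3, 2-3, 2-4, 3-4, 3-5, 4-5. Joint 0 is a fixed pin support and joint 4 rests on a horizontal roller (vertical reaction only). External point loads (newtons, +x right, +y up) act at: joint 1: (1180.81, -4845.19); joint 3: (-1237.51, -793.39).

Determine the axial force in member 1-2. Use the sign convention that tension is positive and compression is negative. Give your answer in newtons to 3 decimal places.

N=6 nodes, M=9 members, R=3 reactions → 2N=12, M+R=12
member 0 (0-1): L=5.3848, (cx,cy)=(0.2784,0.9605)
member 1 (0-2): L=3.2030, (cx,cy)=(1.0000,0.0000)
member 2 (1-2): L=5.4455, (cx,cy)=(0.3129,-0.9498)
member 3 (1-3): L=3.1785, (cx,cy)=(0.9951,-0.0988)
member 4 (2-3): L=5.0724, (cx,cy)=(0.2876,0.9577)
member 5 (2-4): L=3.2920, (cx,cy)=(1.0000,0.0000)
member 6 (3-4): L=5.1923, (cx,cy)=(0.3530,-0.9356)
member 7 (3-5): L=3.2915, (cx,cy)=(0.9837,0.1796)
member 8 (4-5): L=5.6272, (cx,cy)=(0.2497,0.9683)
solve A·x = −loads:
  F[0-1] = -4098.1751 N (compression)
  F[0-2] = +1084.1242 N (tension)
  F[1-2] = -738.5631 N (compression)
  F[1-3] = -2100.7987 N (compression)
  F[2-3] = +732.4247 N (tension)
  F[2-4] = +642.3401 N (tension)
  F[3-4] = -1819.5457 N (compression)
  F[3-5] = +0.0000 N (tension)
  F[4-5] = -0.0000 N (compression)
  Rx@0 = +56.7000 N
  Ry@0 = +3936.1859 N
  Ry@4 = +1702.3941 N

-738.563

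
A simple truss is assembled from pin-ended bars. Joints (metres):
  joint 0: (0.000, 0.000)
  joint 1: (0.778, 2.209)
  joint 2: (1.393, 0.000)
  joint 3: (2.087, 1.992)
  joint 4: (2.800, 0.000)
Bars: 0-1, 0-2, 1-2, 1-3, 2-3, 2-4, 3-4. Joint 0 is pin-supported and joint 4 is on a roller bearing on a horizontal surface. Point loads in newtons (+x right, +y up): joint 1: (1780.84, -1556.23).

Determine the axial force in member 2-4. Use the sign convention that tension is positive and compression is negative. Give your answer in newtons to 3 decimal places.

657.651

N=5 nodes, M=7 members, R=3 reactions → 2N=10, M+R=10
member 0 (0-1): L=2.3420, (cx,cy)=(0.3322,0.9432)
member 1 (0-2): L=1.3930, (cx,cy)=(1.0000,0.0000)
member 2 (1-2): L=2.2930, (cx,cy)=(0.2682,-0.9634)
member 3 (1-3): L=1.3269, (cx,cy)=(0.9865,-0.1635)
member 4 (2-3): L=2.1094, (cx,cy)=(0.3290,0.9443)
member 5 (2-4): L=1.4070, (cx,cy)=(1.0000,0.0000)
member 6 (3-4): L=2.1158, (cx,cy)=(0.3370,-0.9415)
solve A·x = −loads:
  F[0-1] = +298.0619 N (tension)
  F[0-2] = +1681.8254 N (tension)
  F[1-2] = -1696.1156 N (compression)
  F[1-3] = -1243.6613 N (compression)
  F[2-3] = +1730.2975 N (tension)
  F[2-4] = +657.6513 N (tension)
  F[3-4] = -1951.5163 N (compression)
  Rx@0 = -1780.8400 N
  Ry@0 = -281.1352 N
  Ry@4 = +1837.3652 N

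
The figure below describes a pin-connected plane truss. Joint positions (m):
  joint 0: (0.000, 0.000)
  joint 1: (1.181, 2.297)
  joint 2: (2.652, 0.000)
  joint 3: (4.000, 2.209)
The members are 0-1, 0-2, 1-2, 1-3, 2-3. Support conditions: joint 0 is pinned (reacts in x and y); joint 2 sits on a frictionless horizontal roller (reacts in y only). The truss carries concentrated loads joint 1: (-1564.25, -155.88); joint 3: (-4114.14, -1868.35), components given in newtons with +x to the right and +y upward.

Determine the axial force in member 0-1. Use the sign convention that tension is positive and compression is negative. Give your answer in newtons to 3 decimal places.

-4406.140

N=4 nodes, M=5 members, R=3 reactions → 2N=8, M+R=8
member 0 (0-1): L=2.5828, (cx,cy)=(0.4573,0.8893)
member 1 (0-2): L=2.6520, (cx,cy)=(1.0000,0.0000)
member 2 (1-2): L=2.7276, (cx,cy)=(0.5393,-0.8421)
member 3 (1-3): L=2.8204, (cx,cy)=(0.9995,-0.0312)
member 4 (2-3): L=2.5878, (cx,cy)=(0.5209,0.8536)
solve A·x = −loads:
  F[0-1] = -4406.1404 N (compression)
  F[0-2] = -3663.6745 N (compression)
  F[1-2] = +4576.2797 N (tension)
  F[1-3] = -2919.8426 N (compression)
  F[2-3] = -2295.4744 N (compression)
  Rx@0 = +5678.3900 N
  Ry@0 = +3918.5449 N
  Ry@2 = -1894.3149 N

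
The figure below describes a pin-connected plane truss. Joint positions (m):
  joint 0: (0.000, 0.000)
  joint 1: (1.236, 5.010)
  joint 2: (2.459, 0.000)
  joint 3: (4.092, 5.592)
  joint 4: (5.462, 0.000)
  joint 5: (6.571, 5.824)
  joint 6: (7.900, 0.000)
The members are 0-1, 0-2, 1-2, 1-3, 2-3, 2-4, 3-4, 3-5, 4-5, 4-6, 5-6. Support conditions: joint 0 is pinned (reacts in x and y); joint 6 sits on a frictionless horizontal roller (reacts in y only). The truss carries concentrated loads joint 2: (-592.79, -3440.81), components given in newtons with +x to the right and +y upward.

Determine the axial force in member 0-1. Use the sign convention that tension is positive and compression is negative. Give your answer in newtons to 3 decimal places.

-2440.856

N=7 nodes, M=11 members, R=3 reactions → 2N=14, M+R=14
member 0 (0-1): L=5.1602, (cx,cy)=(0.2395,0.9709)
member 1 (0-2): L=2.4590, (cx,cy)=(1.0000,0.0000)
member 2 (1-2): L=5.1571, (cx,cy)=(0.2371,-0.9715)
member 3 (1-3): L=2.9147, (cx,cy)=(0.9799,0.1997)
member 4 (2-3): L=5.8256, (cx,cy)=(0.2803,0.9599)
member 5 (2-4): L=3.0030, (cx,cy)=(1.0000,0.0000)
member 6 (3-4): L=5.7574, (cx,cy)=(0.2380,-0.9713)
member 7 (3-5): L=2.4898, (cx,cy)=(0.9956,0.0932)
member 8 (4-5): L=5.9286, (cx,cy)=(0.1871,0.9823)
member 9 (4-6): L=2.4380, (cx,cy)=(1.0000,0.0000)
member 10 (5-6): L=5.9737, (cx,cy)=(0.2225,-0.9749)
solve A·x = −loads:
  F[0-1] = -2440.8563 N (compression)
  F[0-2] = -8.1439 N (compression)
  F[1-2] = +2206.9657 N (tension)
  F[1-3] = -1130.7963 N (compression)
  F[2-3] = +1350.9647 N (tension)
  F[2-4] = +729.3264 N (tension)
  F[3-4] = -1146.6627 N (compression)
  F[3-5] = -458.4661 N (compression)
  F[4-5] = +1133.7377 N (tension)
  F[4-6] = +244.3969 N (tension)
  F[5-6] = -1098.5376 N (compression)
  Rx@0 = +592.7900 N
  Ry@0 = +2369.8034 N
  Ry@6 = +1071.0066 N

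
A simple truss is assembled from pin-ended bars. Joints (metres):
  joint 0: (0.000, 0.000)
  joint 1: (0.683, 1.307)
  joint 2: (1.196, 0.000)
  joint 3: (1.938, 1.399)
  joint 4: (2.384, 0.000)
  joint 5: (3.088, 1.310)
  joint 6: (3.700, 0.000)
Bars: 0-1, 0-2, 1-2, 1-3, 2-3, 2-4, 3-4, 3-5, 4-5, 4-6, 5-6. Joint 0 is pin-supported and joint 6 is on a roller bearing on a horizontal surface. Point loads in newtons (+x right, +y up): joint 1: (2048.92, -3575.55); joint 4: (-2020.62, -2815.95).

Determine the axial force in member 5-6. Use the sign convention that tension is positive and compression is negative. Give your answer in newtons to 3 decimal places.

-3529.975

N=7 nodes, M=11 members, R=3 reactions → 2N=14, M+R=14
member 0 (0-1): L=1.4747, (cx,cy)=(0.4631,0.8863)
member 1 (0-2): L=1.1960, (cx,cy)=(1.0000,0.0000)
member 2 (1-2): L=1.4041, (cx,cy)=(0.3654,-0.9309)
member 3 (1-3): L=1.2584, (cx,cy)=(0.9973,0.0731)
member 4 (2-3): L=1.5836, (cx,cy)=(0.4686,0.8834)
member 5 (2-4): L=1.1880, (cx,cy)=(1.0000,0.0000)
member 6 (3-4): L=1.4684, (cx,cy)=(0.3037,-0.9528)
member 7 (3-5): L=1.1534, (cx,cy)=(0.9970,-0.0772)
member 8 (4-5): L=1.4872, (cx,cy)=(0.4734,0.8809)
member 9 (4-6): L=1.3160, (cx,cy)=(1.0000,0.0000)
member 10 (5-6): L=1.4459, (cx,cy)=(0.4233,-0.9060)
solve A·x = −loads:
  F[0-1] = -3603.0509 N (compression)
  F[0-2] = +1697.0360 N (tension)
  F[1-2] = -683.7157 N (compression)
  F[1-3] = -3477.1550 N (compression)
  F[2-3] = +720.4228 N (tension)
  F[2-4] = +1109.6720 N (tension)
  F[3-4] = -150.6292 N (compression)
  F[3-5] = -3093.7637 N (compression)
  F[4-5] = +3359.7447 N (tension)
  F[4-6] = +1494.1113 N (tension)
  F[5-6] = -3529.9745 N (compression)
  Rx@0 = -28.3000 N
  Ry@0 = +3193.3206 N
  Ry@6 = +3198.1794 N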